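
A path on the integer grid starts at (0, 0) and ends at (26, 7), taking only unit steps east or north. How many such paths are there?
Number of paths = 4272048

A monotone lattice path from (0, 0) to (26, 7) consists of 26 east steps and 7 north steps in some order, so it is determined by which 26 of the 33 steps are east. The count is C(33, 26) = 4272048.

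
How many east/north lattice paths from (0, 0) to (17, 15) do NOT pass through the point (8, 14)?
Number of paths = 562525020

Total paths from (0, 0) to (17, 15): C(32, 17) = 565722720. Paths through (8, 14): (paths (0, 0) → (8, 14)) × (paths (8, 14) → (17, 15)) = C(22, 8) · C(10, 9) = 319770 · 10 = 3197700. Avoidance count = 565722720 − 3197700 = 562525020.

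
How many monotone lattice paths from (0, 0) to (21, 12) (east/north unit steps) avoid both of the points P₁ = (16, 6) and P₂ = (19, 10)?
Number of paths = 215834784

Inclusion–exclusion. Total paths: C(33, 21) = 354817320. Through P₁: C(22, 16)·C(11, 5) = 34471206. Through P₂: C(29, 19)·C(4, 2) = 120180060. Since P₁ is strictly southwest of P₂, a monotone path through both must visit P₁ then P₂; paths through both = C(22, 16)·C(7, 3)·C(4, 2) = 15668730. Avoid both = 354817320 − 34471206 − 120180060 + 15668730 = 215834784.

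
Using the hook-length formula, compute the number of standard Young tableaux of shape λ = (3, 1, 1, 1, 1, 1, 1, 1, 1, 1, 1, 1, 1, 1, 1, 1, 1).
# SYT of shape (3, 1, 1, 1, 1, 1, 1, 1, 1, 1, 1, 1, 1, 1, 1, 1, 1) = 153

Hook-length formula: f^λ = n! / Π hook(c), product over all cells c of the Young diagram. For λ = (3, 1, 1, 1, 1, 1, 1, 1, 1, 1, 1, 1, 1, 1, 1, 1, 1), n = 19 boxes. Hook lengths by row (left-to-right, top-to-bottom): [19, 2, 1]; [16]; [15]; [14]; [13]; [12]; [11]; [10]; [9]; [8]; [7]; [6]; [5]; [4]; [3]; [2]; [1]. Product of hooks = 795066015744000. So f^λ = 19! / 795066015744000 = 121645100408832000 / 795066015744000 = 153.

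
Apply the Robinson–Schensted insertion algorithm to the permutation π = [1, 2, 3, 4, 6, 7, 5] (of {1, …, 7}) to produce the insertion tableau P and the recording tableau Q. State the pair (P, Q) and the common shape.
P = [1, 2, 3, 4, 5, 7] / [6];  Q = [1, 2, 3, 4, 5, 6] / [7];  common shape = (6, 1)

Row-insert the values π_1, π_2, … into P one at a time, bumping the leftmost entry strictly greater than the inserted value down to the next row. The recording tableau Q records, in position (i, j), the step at which that cell was added to P.
  Insert 1 (step 1): P = [1];  Q = [1]
  Insert 2 (step 2): P = [1, 2];  Q = [1, 2]
  Insert 3 (step 3): P = [1, 2, 3];  Q = [1, 2, 3]
  Insert 4 (step 4): P = [1, 2, 3, 4];  Q = [1, 2, 3, 4]
  Insert 6 (step 5): P = [1, 2, 3, 4, 6];  Q = [1, 2, 3, 4, 5]
  Insert 7 (step 6): P = [1, 2, 3, 4, 6, 7];  Q = [1, 2, 3, 4, 5, 6]
  Insert 5 (step 7): P = [1, 2, 3, 4, 5, 7] / [6];  Q = [1, 2, 3, 4, 5, 6] / [7]
Final shape: (6, 1).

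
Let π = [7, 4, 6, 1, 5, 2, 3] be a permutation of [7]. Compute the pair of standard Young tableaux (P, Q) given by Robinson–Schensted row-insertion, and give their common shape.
P = [1, 2, 3] / [4, 5] / [6] / [7];  Q = [1, 3, 7] / [2, 5] / [4] / [6];  common shape = (3, 2, 1, 1)

Row-insert the values π_1, π_2, … into P one at a time, bumping the leftmost entry strictly greater than the inserted value down to the next row. The recording tableau Q records, in position (i, j), the step at which that cell was added to P.
  Insert 7 (step 1): P = [7];  Q = [1]
  Insert 4 (step 2): P = [4] / [7];  Q = [1] / [2]
  Insert 6 (step 3): P = [4, 6] / [7];  Q = [1, 3] / [2]
  Insert 1 (step 4): P = [1, 6] / [4] / [7];  Q = [1, 3] / [2] / [4]
  Insert 5 (step 5): P = [1, 5] / [4, 6] / [7];  Q = [1, 3] / [2, 5] / [4]
  Insert 2 (step 6): P = [1, 2] / [4, 5] / [6] / [7];  Q = [1, 3] / [2, 5] / [4] / [6]
  Insert 3 (step 7): P = [1, 2, 3] / [4, 5] / [6] / [7];  Q = [1, 3, 7] / [2, 5] / [4] / [6]
Final shape: (3, 2, 1, 1).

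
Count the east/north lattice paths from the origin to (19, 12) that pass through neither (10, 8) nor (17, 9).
Number of paths = 82088695

Inclusion–exclusion. Total paths: C(31, 19) = 141120525. Through P₁: C(18, 10)·C(13, 9) = 31286970. Through P₂: C(26, 17)·C(5, 2) = 31245500. Since P₁ is strictly southwest of P₂, a monotone path through both must visit P₁ then P₂; paths through both = C(18, 10)·C(8, 7)·C(5, 2) = 3500640. Avoid both = 141120525 − 31286970 − 31245500 + 3500640 = 82088695.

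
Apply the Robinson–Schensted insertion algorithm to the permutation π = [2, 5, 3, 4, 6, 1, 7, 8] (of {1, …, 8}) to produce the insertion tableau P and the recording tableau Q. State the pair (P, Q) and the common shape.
P = [1, 3, 4, 6, 7, 8] / [2] / [5];  Q = [1, 2, 4, 5, 7, 8] / [3] / [6];  common shape = (6, 1, 1)

Row-insert the values π_1, π_2, … into P one at a time, bumping the leftmost entry strictly greater than the inserted value down to the next row. The recording tableau Q records, in position (i, j), the step at which that cell was added to P.
  Insert 2 (step 1): P = [2];  Q = [1]
  Insert 5 (step 2): P = [2, 5];  Q = [1, 2]
  Insert 3 (step 3): P = [2, 3] / [5];  Q = [1, 2] / [3]
  Insert 4 (step 4): P = [2, 3, 4] / [5];  Q = [1, 2, 4] / [3]
  Insert 6 (step 5): P = [2, 3, 4, 6] / [5];  Q = [1, 2, 4, 5] / [3]
  Insert 1 (step 6): P = [1, 3, 4, 6] / [2] / [5];  Q = [1, 2, 4, 5] / [3] / [6]
  Insert 7 (step 7): P = [1, 3, 4, 6, 7] / [2] / [5];  Q = [1, 2, 4, 5, 7] / [3] / [6]
  Insert 8 (step 8): P = [1, 3, 4, 6, 7, 8] / [2] / [5];  Q = [1, 2, 4, 5, 7, 8] / [3] / [6]
Final shape: (6, 1, 1).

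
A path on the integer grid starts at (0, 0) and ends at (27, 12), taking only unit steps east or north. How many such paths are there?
Number of paths = 3910797436

A monotone lattice path from (0, 0) to (27, 12) consists of 27 east steps and 12 north steps in some order, so it is determined by which 27 of the 39 steps are east. The count is C(39, 27) = 3910797436.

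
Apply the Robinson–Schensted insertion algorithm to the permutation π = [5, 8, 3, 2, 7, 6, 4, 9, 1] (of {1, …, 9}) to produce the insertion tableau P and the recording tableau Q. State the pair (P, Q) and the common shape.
P = [1, 4, 9] / [2, 6] / [3, 7] / [5] / [8];  Q = [1, 2, 8] / [3, 5] / [4, 6] / [7] / [9];  common shape = (3, 2, 2, 1, 1)

Row-insert the values π_1, π_2, … into P one at a time, bumping the leftmost entry strictly greater than the inserted value down to the next row. The recording tableau Q records, in position (i, j), the step at which that cell was added to P.
  Insert 5 (step 1): P = [5];  Q = [1]
  Insert 8 (step 2): P = [5, 8];  Q = [1, 2]
  Insert 3 (step 3): P = [3, 8] / [5];  Q = [1, 2] / [3]
  Insert 2 (step 4): P = [2, 8] / [3] / [5];  Q = [1, 2] / [3] / [4]
  Insert 7 (step 5): P = [2, 7] / [3, 8] / [5];  Q = [1, 2] / [3, 5] / [4]
  Insert 6 (step 6): P = [2, 6] / [3, 7] / [5, 8];  Q = [1, 2] / [3, 5] / [4, 6]
  Insert 4 (step 7): P = [2, 4] / [3, 6] / [5, 7] / [8];  Q = [1, 2] / [3, 5] / [4, 6] / [7]
  Insert 9 (step 8): P = [2, 4, 9] / [3, 6] / [5, 7] / [8];  Q = [1, 2, 8] / [3, 5] / [4, 6] / [7]
  Insert 1 (step 9): P = [1, 4, 9] / [2, 6] / [3, 7] / [5] / [8];  Q = [1, 2, 8] / [3, 5] / [4, 6] / [7] / [9]
Final shape: (3, 2, 2, 1, 1).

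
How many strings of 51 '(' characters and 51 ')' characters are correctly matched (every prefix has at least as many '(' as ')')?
C_51 = 7684785670514316385230816156

These balanced parentheses are counted by the Catalan number C_n = (1/(n + 1)) · C(2n, n). For n = 51: C_51 = (1/52) · C(102, 51) = 399608854866744452032002440112/52 = 7684785670514316385230816156.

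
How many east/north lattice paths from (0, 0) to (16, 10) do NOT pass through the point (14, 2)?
Number of paths = 5306335

Total paths from (0, 0) to (16, 10): C(26, 16) = 5311735. Paths through (14, 2): (paths (0, 0) → (14, 2)) × (paths (14, 2) → (16, 10)) = C(16, 14) · C(10, 2) = 120 · 45 = 5400. Avoidance count = 5311735 − 5400 = 5306335.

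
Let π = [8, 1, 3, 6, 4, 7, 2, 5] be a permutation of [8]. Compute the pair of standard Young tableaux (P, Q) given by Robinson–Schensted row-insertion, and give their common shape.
P = [1, 2, 4, 5] / [3, 7] / [6] / [8];  Q = [1, 3, 4, 6] / [2, 8] / [5] / [7];  common shape = (4, 2, 1, 1)

Row-insert the values π_1, π_2, … into P one at a time, bumping the leftmost entry strictly greater than the inserted value down to the next row. The recording tableau Q records, in position (i, j), the step at which that cell was added to P.
  Insert 8 (step 1): P = [8];  Q = [1]
  Insert 1 (step 2): P = [1] / [8];  Q = [1] / [2]
  Insert 3 (step 3): P = [1, 3] / [8];  Q = [1, 3] / [2]
  Insert 6 (step 4): P = [1, 3, 6] / [8];  Q = [1, 3, 4] / [2]
  Insert 4 (step 5): P = [1, 3, 4] / [6] / [8];  Q = [1, 3, 4] / [2] / [5]
  Insert 7 (step 6): P = [1, 3, 4, 7] / [6] / [8];  Q = [1, 3, 4, 6] / [2] / [5]
  Insert 2 (step 7): P = [1, 2, 4, 7] / [3] / [6] / [8];  Q = [1, 3, 4, 6] / [2] / [5] / [7]
  Insert 5 (step 8): P = [1, 2, 4, 5] / [3, 7] / [6] / [8];  Q = [1, 3, 4, 6] / [2, 8] / [5] / [7]
Final shape: (4, 2, 1, 1).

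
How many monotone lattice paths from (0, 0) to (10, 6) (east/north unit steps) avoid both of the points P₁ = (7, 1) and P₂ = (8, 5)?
Number of paths = 3819

Inclusion–exclusion. Total paths: C(16, 10) = 8008. Through P₁: C(8, 7)·C(8, 3) = 448. Through P₂: C(13, 8)·C(3, 2) = 3861. Since P₁ is strictly southwest of P₂, a monotone path through both must visit P₁ then P₂; paths through both = C(8, 7)·C(5, 1)·C(3, 2) = 120. Avoid both = 8008 − 448 − 3861 + 120 = 3819.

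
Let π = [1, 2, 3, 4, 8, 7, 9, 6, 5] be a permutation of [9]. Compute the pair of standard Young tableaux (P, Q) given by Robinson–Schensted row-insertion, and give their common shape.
P = [1, 2, 3, 4, 5, 9] / [6] / [7] / [8];  Q = [1, 2, 3, 4, 5, 7] / [6] / [8] / [9];  common shape = (6, 1, 1, 1)

Row-insert the values π_1, π_2, … into P one at a time, bumping the leftmost entry strictly greater than the inserted value down to the next row. The recording tableau Q records, in position (i, j), the step at which that cell was added to P.
  Insert 1 (step 1): P = [1];  Q = [1]
  Insert 2 (step 2): P = [1, 2];  Q = [1, 2]
  Insert 3 (step 3): P = [1, 2, 3];  Q = [1, 2, 3]
  Insert 4 (step 4): P = [1, 2, 3, 4];  Q = [1, 2, 3, 4]
  Insert 8 (step 5): P = [1, 2, 3, 4, 8];  Q = [1, 2, 3, 4, 5]
  Insert 7 (step 6): P = [1, 2, 3, 4, 7] / [8];  Q = [1, 2, 3, 4, 5] / [6]
  Insert 9 (step 7): P = [1, 2, 3, 4, 7, 9] / [8];  Q = [1, 2, 3, 4, 5, 7] / [6]
  Insert 6 (step 8): P = [1, 2, 3, 4, 6, 9] / [7] / [8];  Q = [1, 2, 3, 4, 5, 7] / [6] / [8]
  Insert 5 (step 9): P = [1, 2, 3, 4, 5, 9] / [6] / [7] / [8];  Q = [1, 2, 3, 4, 5, 7] / [6] / [8] / [9]
Final shape: (6, 1, 1, 1).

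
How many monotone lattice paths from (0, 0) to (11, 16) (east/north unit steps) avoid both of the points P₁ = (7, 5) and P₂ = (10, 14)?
Number of paths = 6595767

Inclusion–exclusion. Total paths: C(27, 11) = 13037895. Through P₁: C(12, 7)·C(15, 4) = 1081080. Through P₂: C(24, 10)·C(3, 1) = 5883768. Since P₁ is strictly southwest of P₂, a monotone path through both must visit P₁ then P₂; paths through both = C(12, 7)·C(12, 3)·C(3, 1) = 522720. Avoid both = 13037895 − 1081080 − 5883768 + 522720 = 6595767.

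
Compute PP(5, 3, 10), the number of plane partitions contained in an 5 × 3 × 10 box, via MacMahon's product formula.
PP(5, 3, 10) = 644195552

Evaluate the triple product over i = 1..5, j = 1..3, k = 1..10. The factors are (2/1) · (3/2) · (4/3) · (5/4) · (6/5) · (7/6) · (8/7) · (9/8) · … (150 factors total). The numerators and denominators telescope so the product is an integer; carrying out the multiplication exactly gives PP(5, 3, 10) = 644195552.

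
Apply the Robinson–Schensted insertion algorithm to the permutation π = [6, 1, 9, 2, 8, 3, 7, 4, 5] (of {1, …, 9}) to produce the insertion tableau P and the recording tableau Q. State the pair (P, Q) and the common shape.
P = [1, 2, 3, 4, 5] / [6, 7] / [8] / [9];  Q = [1, 3, 5, 7, 9] / [2, 4] / [6] / [8];  common shape = (5, 2, 1, 1)

Row-insert the values π_1, π_2, … into P one at a time, bumping the leftmost entry strictly greater than the inserted value down to the next row. The recording tableau Q records, in position (i, j), the step at which that cell was added to P.
  Insert 6 (step 1): P = [6];  Q = [1]
  Insert 1 (step 2): P = [1] / [6];  Q = [1] / [2]
  Insert 9 (step 3): P = [1, 9] / [6];  Q = [1, 3] / [2]
  Insert 2 (step 4): P = [1, 2] / [6, 9];  Q = [1, 3] / [2, 4]
  Insert 8 (step 5): P = [1, 2, 8] / [6, 9];  Q = [1, 3, 5] / [2, 4]
  Insert 3 (step 6): P = [1, 2, 3] / [6, 8] / [9];  Q = [1, 3, 5] / [2, 4] / [6]
  Insert 7 (step 7): P = [1, 2, 3, 7] / [6, 8] / [9];  Q = [1, 3, 5, 7] / [2, 4] / [6]
  Insert 4 (step 8): P = [1, 2, 3, 4] / [6, 7] / [8] / [9];  Q = [1, 3, 5, 7] / [2, 4] / [6] / [8]
  Insert 5 (step 9): P = [1, 2, 3, 4, 5] / [6, 7] / [8] / [9];  Q = [1, 3, 5, 7, 9] / [2, 4] / [6] / [8]
Final shape: (5, 2, 1, 1).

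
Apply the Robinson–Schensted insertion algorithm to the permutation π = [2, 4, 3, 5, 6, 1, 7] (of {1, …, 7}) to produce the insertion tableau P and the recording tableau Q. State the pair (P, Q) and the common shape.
P = [1, 3, 5, 6, 7] / [2] / [4];  Q = [1, 2, 4, 5, 7] / [3] / [6];  common shape = (5, 1, 1)

Row-insert the values π_1, π_2, … into P one at a time, bumping the leftmost entry strictly greater than the inserted value down to the next row. The recording tableau Q records, in position (i, j), the step at which that cell was added to P.
  Insert 2 (step 1): P = [2];  Q = [1]
  Insert 4 (step 2): P = [2, 4];  Q = [1, 2]
  Insert 3 (step 3): P = [2, 3] / [4];  Q = [1, 2] / [3]
  Insert 5 (step 4): P = [2, 3, 5] / [4];  Q = [1, 2, 4] / [3]
  Insert 6 (step 5): P = [2, 3, 5, 6] / [4];  Q = [1, 2, 4, 5] / [3]
  Insert 1 (step 6): P = [1, 3, 5, 6] / [2] / [4];  Q = [1, 2, 4, 5] / [3] / [6]
  Insert 7 (step 7): P = [1, 3, 5, 6, 7] / [2] / [4];  Q = [1, 2, 4, 5, 7] / [3] / [6]
Final shape: (5, 1, 1).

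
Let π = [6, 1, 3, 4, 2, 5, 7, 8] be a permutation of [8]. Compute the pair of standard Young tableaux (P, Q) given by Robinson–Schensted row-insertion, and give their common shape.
P = [1, 2, 4, 5, 7, 8] / [3] / [6];  Q = [1, 3, 4, 6, 7, 8] / [2] / [5];  common shape = (6, 1, 1)

Row-insert the values π_1, π_2, … into P one at a time, bumping the leftmost entry strictly greater than the inserted value down to the next row. The recording tableau Q records, in position (i, j), the step at which that cell was added to P.
  Insert 6 (step 1): P = [6];  Q = [1]
  Insert 1 (step 2): P = [1] / [6];  Q = [1] / [2]
  Insert 3 (step 3): P = [1, 3] / [6];  Q = [1, 3] / [2]
  Insert 4 (step 4): P = [1, 3, 4] / [6];  Q = [1, 3, 4] / [2]
  Insert 2 (step 5): P = [1, 2, 4] / [3] / [6];  Q = [1, 3, 4] / [2] / [5]
  Insert 5 (step 6): P = [1, 2, 4, 5] / [3] / [6];  Q = [1, 3, 4, 6] / [2] / [5]
  Insert 7 (step 7): P = [1, 2, 4, 5, 7] / [3] / [6];  Q = [1, 3, 4, 6, 7] / [2] / [5]
  Insert 8 (step 8): P = [1, 2, 4, 5, 7, 8] / [3] / [6];  Q = [1, 3, 4, 6, 7, 8] / [2] / [5]
Final shape: (6, 1, 1).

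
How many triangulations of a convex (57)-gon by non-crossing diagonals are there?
C_55 = 1759414616608818870992479875972

These polygon triangulations are counted by the Catalan number C_n = (1/(n + 1)) · C(2n, n). For n = 55: C_55 = (1/56) · C(110, 55) = 98527218530093856775578873054432/56 = 1759414616608818870992479875972.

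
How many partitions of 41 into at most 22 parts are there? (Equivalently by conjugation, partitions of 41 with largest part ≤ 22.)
p(41, parts ≤ 22) = 42986

Use the recurrence p(n, m) = p(n, m−1) + p(n−m, m): either the largest part is < m (count p(n, m−1)) or the largest part is exactly m (remove one copy of m, count p(n−m, m)). With p(0, ·) = 1 this gives p(41, parts ≤ 22) = 42986. (By conjugating Young diagrams, this also counts partitions of 41 into at most 22 parts.)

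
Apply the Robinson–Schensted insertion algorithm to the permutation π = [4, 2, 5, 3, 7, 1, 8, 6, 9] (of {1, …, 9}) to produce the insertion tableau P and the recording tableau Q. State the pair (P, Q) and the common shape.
P = [1, 3, 6, 8, 9] / [2, 5, 7] / [4];  Q = [1, 3, 5, 7, 9] / [2, 4, 8] / [6];  common shape = (5, 3, 1)

Row-insert the values π_1, π_2, … into P one at a time, bumping the leftmost entry strictly greater than the inserted value down to the next row. The recording tableau Q records, in position (i, j), the step at which that cell was added to P.
  Insert 4 (step 1): P = [4];  Q = [1]
  Insert 2 (step 2): P = [2] / [4];  Q = [1] / [2]
  Insert 5 (step 3): P = [2, 5] / [4];  Q = [1, 3] / [2]
  Insert 3 (step 4): P = [2, 3] / [4, 5];  Q = [1, 3] / [2, 4]
  Insert 7 (step 5): P = [2, 3, 7] / [4, 5];  Q = [1, 3, 5] / [2, 4]
  Insert 1 (step 6): P = [1, 3, 7] / [2, 5] / [4];  Q = [1, 3, 5] / [2, 4] / [6]
  Insert 8 (step 7): P = [1, 3, 7, 8] / [2, 5] / [4];  Q = [1, 3, 5, 7] / [2, 4] / [6]
  Insert 6 (step 8): P = [1, 3, 6, 8] / [2, 5, 7] / [4];  Q = [1, 3, 5, 7] / [2, 4, 8] / [6]
  Insert 9 (step 9): P = [1, 3, 6, 8, 9] / [2, 5, 7] / [4];  Q = [1, 3, 5, 7, 9] / [2, 4, 8] / [6]
Final shape: (5, 3, 1).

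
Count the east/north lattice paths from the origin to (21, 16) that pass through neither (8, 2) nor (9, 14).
Number of paths = 11898840115

Inclusion–exclusion. Total paths: C(37, 21) = 12875774670. Through P₁: C(10, 8)·C(27, 13) = 902623500. Through P₂: C(23, 9)·C(14, 12) = 74364290. Since P₁ is strictly southwest of P₂, a monotone path through both must visit P₁ then P₂; paths through both = C(10, 8)·C(13, 1)·C(14, 12) = 53235. Avoid both = 12875774670 − 902623500 − 74364290 + 53235 = 11898840115.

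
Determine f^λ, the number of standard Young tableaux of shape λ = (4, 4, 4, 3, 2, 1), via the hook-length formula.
# SYT of shape (4, 4, 4, 3, 2, 1) = 3734016

Hook-length formula: f^λ = n! / Π hook(c), product over all cells c of the Young diagram. For λ = (4, 4, 4, 3, 2, 1), n = 18 boxes. Hook lengths by row (left-to-right, top-to-bottom): [9, 7, 5, 3]; [8, 6, 4, 2]; [7, 5, 3, 1]; [5, 3, 1]; [3, 1]; [1]. Product of hooks = 1714608000. So f^λ = 18! / 1714608000 = 6402373705728000 / 1714608000 = 3734016.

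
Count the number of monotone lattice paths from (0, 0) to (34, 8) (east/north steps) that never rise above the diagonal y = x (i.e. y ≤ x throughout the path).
Number of paths = 91051857

By the reflection principle (André's argument), the number of monotone paths to (34, 8) with n ≤ m that never go above y = x is C(42, 34) − C(42, 35) = 118030185 − 26978328 = 91051857.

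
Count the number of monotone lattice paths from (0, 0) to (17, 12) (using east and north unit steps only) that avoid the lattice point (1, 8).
Number of paths = 51852330

Total paths from (0, 0) to (17, 12): C(29, 17) = 51895935. Paths through (1, 8): (paths (0, 0) → (1, 8)) × (paths (1, 8) → (17, 12)) = C(9, 1) · C(20, 16) = 9 · 4845 = 43605. Avoidance count = 51895935 − 43605 = 51852330.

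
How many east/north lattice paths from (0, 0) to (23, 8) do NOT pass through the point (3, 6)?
Number of paths = 7869321

Total paths from (0, 0) to (23, 8): C(31, 23) = 7888725. Paths through (3, 6): (paths (0, 0) → (3, 6)) × (paths (3, 6) → (23, 8)) = C(9, 3) · C(22, 20) = 84 · 231 = 19404. Avoidance count = 7888725 − 19404 = 7869321.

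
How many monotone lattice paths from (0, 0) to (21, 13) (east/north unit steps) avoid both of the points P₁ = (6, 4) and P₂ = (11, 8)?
Number of paths = 505894554

Inclusion–exclusion. Total paths: C(34, 21) = 927983760. Through P₁: C(10, 6)·C(24, 15) = 274575840. Through P₂: C(19, 11)·C(15, 10) = 226972746. Since P₁ is strictly southwest of P₂, a monotone path through both must visit P₁ then P₂; paths through both = C(10, 6)·C(9, 5)·C(15, 10) = 79459380. Avoid both = 927983760 − 274575840 − 226972746 + 79459380 = 505894554.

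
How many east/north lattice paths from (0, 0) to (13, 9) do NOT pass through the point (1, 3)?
Number of paths = 423164

Total paths from (0, 0) to (13, 9): C(22, 13) = 497420. Paths through (1, 3): (paths (0, 0) → (1, 3)) × (paths (1, 3) → (13, 9)) = C(4, 1) · C(18, 12) = 4 · 18564 = 74256. Avoidance count = 497420 − 74256 = 423164.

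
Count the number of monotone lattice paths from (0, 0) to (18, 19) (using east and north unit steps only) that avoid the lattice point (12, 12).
Number of paths = 13032300204

Total paths from (0, 0) to (18, 19): C(37, 18) = 17672631900. Paths through (12, 12): (paths (0, 0) → (12, 12)) × (paths (12, 12) → (18, 19)) = C(24, 12) · C(13, 6) = 2704156 · 1716 = 4640331696. Avoidance count = 17672631900 − 4640331696 = 13032300204.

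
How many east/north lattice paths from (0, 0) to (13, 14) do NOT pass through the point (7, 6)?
Number of paths = 14905152

Total paths from (0, 0) to (13, 14): C(27, 13) = 20058300. Paths through (7, 6): (paths (0, 0) → (7, 6)) × (paths (7, 6) → (13, 14)) = C(13, 7) · C(14, 6) = 1716 · 3003 = 5153148. Avoidance count = 20058300 − 5153148 = 14905152.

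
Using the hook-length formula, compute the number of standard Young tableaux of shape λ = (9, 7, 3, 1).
# SYT of shape (9, 7, 3, 1) = 18475600

Hook-length formula: f^λ = n! / Π hook(c), product over all cells c of the Young diagram. For λ = (9, 7, 3, 1), n = 20 boxes. Hook lengths by row (left-to-right, top-to-bottom): [12, 10, 9, 7, 6, 5, 4, 2, 1]; [9, 7, 6, 4, 3, 2, 1]; [4, 2, 1]; [1]. Product of hooks = 131681894400. So f^λ = 20! / 131681894400 = 2432902008176640000 / 131681894400 = 18475600.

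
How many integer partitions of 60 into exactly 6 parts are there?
p(60, 6 parts) = 12692

Partitions of n into exactly k parts are in bijection with partitions of n − k into at most k parts (subtract 1 from each part). So p(60, exactly 6) = p(54, parts ≤ 6). Computing via the recurrence p(m, j) = p(m, j−1) + p(m−j, j) gives 12692.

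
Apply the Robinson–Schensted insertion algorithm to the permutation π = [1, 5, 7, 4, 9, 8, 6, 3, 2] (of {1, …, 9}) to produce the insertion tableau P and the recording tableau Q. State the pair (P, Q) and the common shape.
P = [1, 2, 6, 8] / [3, 7] / [4] / [5] / [9];  Q = [1, 2, 3, 5] / [4, 6] / [7] / [8] / [9];  common shape = (4, 2, 1, 1, 1)

Row-insert the values π_1, π_2, … into P one at a time, bumping the leftmost entry strictly greater than the inserted value down to the next row. The recording tableau Q records, in position (i, j), the step at which that cell was added to P.
  Insert 1 (step 1): P = [1];  Q = [1]
  Insert 5 (step 2): P = [1, 5];  Q = [1, 2]
  Insert 7 (step 3): P = [1, 5, 7];  Q = [1, 2, 3]
  Insert 4 (step 4): P = [1, 4, 7] / [5];  Q = [1, 2, 3] / [4]
  Insert 9 (step 5): P = [1, 4, 7, 9] / [5];  Q = [1, 2, 3, 5] / [4]
  Insert 8 (step 6): P = [1, 4, 7, 8] / [5, 9];  Q = [1, 2, 3, 5] / [4, 6]
  Insert 6 (step 7): P = [1, 4, 6, 8] / [5, 7] / [9];  Q = [1, 2, 3, 5] / [4, 6] / [7]
  Insert 3 (step 8): P = [1, 3, 6, 8] / [4, 7] / [5] / [9];  Q = [1, 2, 3, 5] / [4, 6] / [7] / [8]
  Insert 2 (step 9): P = [1, 2, 6, 8] / [3, 7] / [4] / [5] / [9];  Q = [1, 2, 3, 5] / [4, 6] / [7] / [8] / [9]
Final shape: (4, 2, 1, 1, 1).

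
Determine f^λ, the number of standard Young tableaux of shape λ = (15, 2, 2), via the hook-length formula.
# SYT of shape (15, 2, 2) = 5985

Hook-length formula: f^λ = n! / Π hook(c), product over all cells c of the Young diagram. For λ = (15, 2, 2), n = 19 boxes. Hook lengths by row (left-to-right, top-to-bottom): [17, 16, 13, 12, 11, 10, 9, 8, 7, 6, 5, 4, 3, 2, 1]; [3, 2]; [2, 1]. Product of hooks = 20324995891200. So f^λ = 19! / 20324995891200 = 121645100408832000 / 20324995891200 = 5985.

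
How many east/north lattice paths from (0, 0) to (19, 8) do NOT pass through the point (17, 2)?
Number of paths = 2215287

Total paths from (0, 0) to (19, 8): C(27, 19) = 2220075. Paths through (17, 2): (paths (0, 0) → (17, 2)) × (paths (17, 2) → (19, 8)) = C(19, 17) · C(8, 2) = 171 · 28 = 4788. Avoidance count = 2220075 − 4788 = 2215287.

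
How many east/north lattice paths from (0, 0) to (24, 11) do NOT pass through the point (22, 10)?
Number of paths = 223689180

Total paths from (0, 0) to (24, 11): C(35, 24) = 417225900. Paths through (22, 10): (paths (0, 0) → (22, 10)) × (paths (22, 10) → (24, 11)) = C(32, 22) · C(3, 2) = 64512240 · 3 = 193536720. Avoidance count = 417225900 − 193536720 = 223689180.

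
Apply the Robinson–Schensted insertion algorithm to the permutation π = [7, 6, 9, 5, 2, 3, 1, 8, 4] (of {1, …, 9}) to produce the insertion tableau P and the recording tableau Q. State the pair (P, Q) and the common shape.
P = [1, 3, 4] / [2, 8] / [5, 9] / [6] / [7];  Q = [1, 3, 8] / [2, 6] / [4, 9] / [5] / [7];  common shape = (3, 2, 2, 1, 1)

Row-insert the values π_1, π_2, … into P one at a time, bumping the leftmost entry strictly greater than the inserted value down to the next row. The recording tableau Q records, in position (i, j), the step at which that cell was added to P.
  Insert 7 (step 1): P = [7];  Q = [1]
  Insert 6 (step 2): P = [6] / [7];  Q = [1] / [2]
  Insert 9 (step 3): P = [6, 9] / [7];  Q = [1, 3] / [2]
  Insert 5 (step 4): P = [5, 9] / [6] / [7];  Q = [1, 3] / [2] / [4]
  Insert 2 (step 5): P = [2, 9] / [5] / [6] / [7];  Q = [1, 3] / [2] / [4] / [5]
  Insert 3 (step 6): P = [2, 3] / [5, 9] / [6] / [7];  Q = [1, 3] / [2, 6] / [4] / [5]
  Insert 1 (step 7): P = [1, 3] / [2, 9] / [5] / [6] / [7];  Q = [1, 3] / [2, 6] / [4] / [5] / [7]
  Insert 8 (step 8): P = [1, 3, 8] / [2, 9] / [5] / [6] / [7];  Q = [1, 3, 8] / [2, 6] / [4] / [5] / [7]
  Insert 4 (step 9): P = [1, 3, 4] / [2, 8] / [5, 9] / [6] / [7];  Q = [1, 3, 8] / [2, 6] / [4, 9] / [5] / [7]
Final shape: (3, 2, 2, 1, 1).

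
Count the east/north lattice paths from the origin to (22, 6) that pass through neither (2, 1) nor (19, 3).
Number of paths = 196810

Inclusion–exclusion. Total paths: C(28, 22) = 376740. Through P₁: C(3, 2)·C(25, 20) = 159390. Through P₂: C(22, 19)·C(6, 3) = 30800. Since P₁ is strictly southwest of P₂, a monotone path through both must visit P₁ then P₂; paths through both = C(3, 2)·C(19, 17)·C(6, 3) = 10260. Avoid both = 376740 − 159390 − 30800 + 10260 = 196810.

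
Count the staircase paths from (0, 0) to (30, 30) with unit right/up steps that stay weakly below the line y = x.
C_30 = 3814986502092304

These NE paths below the diagonal are counted by the Catalan number C_n = (1/(n + 1)) · C(2n, n). For n = 30: C_30 = (1/31) · C(60, 30) = 118264581564861424/31 = 3814986502092304.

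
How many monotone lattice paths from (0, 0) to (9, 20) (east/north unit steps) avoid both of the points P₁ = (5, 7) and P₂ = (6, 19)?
Number of paths = 7462829

Inclusion–exclusion. Total paths: C(29, 9) = 10015005. Through P₁: C(12, 5)·C(17, 4) = 1884960. Through P₂: C(25, 6)·C(4, 3) = 708400. Since P₁ is strictly southwest of P₂, a monotone path through both must visit P₁ then P₂; paths through both = C(12, 5)·C(13, 1)·C(4, 3) = 41184. Avoid both = 10015005 − 1884960 − 708400 + 41184 = 7462829.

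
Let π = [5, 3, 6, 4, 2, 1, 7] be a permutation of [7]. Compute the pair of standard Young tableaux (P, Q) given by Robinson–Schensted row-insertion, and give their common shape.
P = [1, 4, 7] / [2, 6] / [3] / [5];  Q = [1, 3, 7] / [2, 4] / [5] / [6];  common shape = (3, 2, 1, 1)

Row-insert the values π_1, π_2, … into P one at a time, bumping the leftmost entry strictly greater than the inserted value down to the next row. The recording tableau Q records, in position (i, j), the step at which that cell was added to P.
  Insert 5 (step 1): P = [5];  Q = [1]
  Insert 3 (step 2): P = [3] / [5];  Q = [1] / [2]
  Insert 6 (step 3): P = [3, 6] / [5];  Q = [1, 3] / [2]
  Insert 4 (step 4): P = [3, 4] / [5, 6];  Q = [1, 3] / [2, 4]
  Insert 2 (step 5): P = [2, 4] / [3, 6] / [5];  Q = [1, 3] / [2, 4] / [5]
  Insert 1 (step 6): P = [1, 4] / [2, 6] / [3] / [5];  Q = [1, 3] / [2, 4] / [5] / [6]
  Insert 7 (step 7): P = [1, 4, 7] / [2, 6] / [3] / [5];  Q = [1, 3, 7] / [2, 4] / [5] / [6]
Final shape: (3, 2, 1, 1).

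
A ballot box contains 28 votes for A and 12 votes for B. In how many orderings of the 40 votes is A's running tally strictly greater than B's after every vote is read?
Strict-lead orderings = 2234741392

Total orderings of the 40 votes with 28 for A: C(40, 28) = 5586853480. By the Bertrand ballot formula (Cycle Lemma / reflection principle), the number of orderings in which A is strictly ahead of B throughout is (p − q)/(p + q) · C(p + q, p) = (28 − 12)/(28 + 12) · 5586853480 = 2234741392.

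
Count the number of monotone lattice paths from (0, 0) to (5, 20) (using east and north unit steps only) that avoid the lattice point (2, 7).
Number of paths = 32970

Total paths from (0, 0) to (5, 20): C(25, 5) = 53130. Paths through (2, 7): (paths (0, 0) → (2, 7)) × (paths (2, 7) → (5, 20)) = C(9, 2) · C(16, 3) = 36 · 560 = 20160. Avoidance count = 53130 − 20160 = 32970.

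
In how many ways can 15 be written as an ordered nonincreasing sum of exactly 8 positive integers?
p(15, 8 parts) = 15

Partitions of n into exactly k parts ↔ partitions of n − k into at most k parts (subtract 1 from each part). For n = 15, k = 8, the partitions are: 8+1+1+1+1+1+1+1, 7+2+1+1+1+1+1+1, 6+3+1+1+1+1+1+1, 6+2+2+1+1+1+1+1, 5+4+1+1+1+1+1+1, 5+3+2+1+1+1+1+1, 5+2+2+2+1+1+1+1, 4+4+2+1+1+1+1+1, 4+3+3+1+1+1+1+1, 4+3+2+2+1+1+1+1, 4+2+2+2+2+1+1+1, 3+3+3+2+1+1+1+1, 3+3+2+2+2+1+1+1, 3+2+2+2+2+2+1+1, 2+2+2+2+2+2+2+1. Count = 15.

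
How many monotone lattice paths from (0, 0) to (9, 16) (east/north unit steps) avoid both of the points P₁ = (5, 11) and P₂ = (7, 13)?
Number of paths = 979487

Inclusion–exclusion. Total paths: C(25, 9) = 2042975. Through P₁: C(16, 5)·C(9, 4) = 550368. Through P₂: C(20, 7)·C(5, 2) = 775200. Since P₁ is strictly southwest of P₂, a monotone path through both must visit P₁ then P₂; paths through both = C(16, 5)·C(4, 2)·C(5, 2) = 262080. Avoid both = 2042975 − 550368 − 775200 + 262080 = 979487.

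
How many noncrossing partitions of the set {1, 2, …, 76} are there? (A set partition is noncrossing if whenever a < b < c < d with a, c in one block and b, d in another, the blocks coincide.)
C_76 = 4790408930363303911328386208394864461024520

These noncrossing partitions are counted by the Catalan number C_n = (1/(n + 1)) · C(2n, n). For n = 76: C_76 = (1/77) · C(152, 76) = 368861487637974401172285738046404563498888040/77 = 4790408930363303911328386208394864461024520.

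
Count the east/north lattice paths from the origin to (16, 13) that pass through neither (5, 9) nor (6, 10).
Number of paths = 63986041

Inclusion–exclusion. Total paths: C(29, 16) = 67863915. Through P₁: C(14, 5)·C(15, 11) = 2732730. Through P₂: C(16, 6)·C(13, 10) = 2290288. Since P₁ is strictly southwest of P₂, a monotone path through both must visit P₁ then P₂; paths through both = C(14, 5)·C(2, 1)·C(13, 10) = 1145144. Avoid both = 67863915 − 2732730 − 2290288 + 1145144 = 63986041.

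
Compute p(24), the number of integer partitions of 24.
p(24) = 1575

Compute p(n) via the recurrence p(n, m) = p(n, m−1) + p(n−m, m), where p(n, m) counts partitions of n with all parts ≤ m and p(n) = p(n, n). The base cases are p(0, m) = 1 and p(n, 0) = 0 for n > 0. Filling the table yields p(24) = 1575. (Euler's pentagonal recurrence is an alternative.)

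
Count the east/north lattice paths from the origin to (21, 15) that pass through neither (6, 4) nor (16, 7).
Number of paths = 3707189121

Inclusion–exclusion. Total paths: C(36, 21) = 5567902560. Through P₁: C(10, 6)·C(26, 15) = 1622493600. Through P₂: C(23, 16)·C(13, 5) = 315517059. Since P₁ is strictly southwest of P₂, a monotone path through both must visit P₁ then P₂; paths through both = C(10, 6)·C(13, 10)·C(13, 5) = 77297220. Avoid both = 5567902560 − 1622493600 − 315517059 + 77297220 = 3707189121.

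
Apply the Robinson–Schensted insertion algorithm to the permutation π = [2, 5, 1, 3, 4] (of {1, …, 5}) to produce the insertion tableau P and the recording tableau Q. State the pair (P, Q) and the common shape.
P = [1, 3, 4] / [2, 5];  Q = [1, 2, 5] / [3, 4];  common shape = (3, 2)

Row-insert the values π_1, π_2, … into P one at a time, bumping the leftmost entry strictly greater than the inserted value down to the next row. The recording tableau Q records, in position (i, j), the step at which that cell was added to P.
  Insert 2 (step 1): P = [2];  Q = [1]
  Insert 5 (step 2): P = [2, 5];  Q = [1, 2]
  Insert 1 (step 3): P = [1, 5] / [2];  Q = [1, 2] / [3]
  Insert 3 (step 4): P = [1, 3] / [2, 5];  Q = [1, 2] / [3, 4]
  Insert 4 (step 5): P = [1, 3, 4] / [2, 5];  Q = [1, 2, 5] / [3, 4]
Final shape: (3, 2).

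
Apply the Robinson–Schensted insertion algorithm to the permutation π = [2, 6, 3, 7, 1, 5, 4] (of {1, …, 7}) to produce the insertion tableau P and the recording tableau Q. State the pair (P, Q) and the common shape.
P = [1, 3, 4] / [2, 5] / [6, 7];  Q = [1, 2, 4] / [3, 6] / [5, 7];  common shape = (3, 2, 2)

Row-insert the values π_1, π_2, … into P one at a time, bumping the leftmost entry strictly greater than the inserted value down to the next row. The recording tableau Q records, in position (i, j), the step at which that cell was added to P.
  Insert 2 (step 1): P = [2];  Q = [1]
  Insert 6 (step 2): P = [2, 6];  Q = [1, 2]
  Insert 3 (step 3): P = [2, 3] / [6];  Q = [1, 2] / [3]
  Insert 7 (step 4): P = [2, 3, 7] / [6];  Q = [1, 2, 4] / [3]
  Insert 1 (step 5): P = [1, 3, 7] / [2] / [6];  Q = [1, 2, 4] / [3] / [5]
  Insert 5 (step 6): P = [1, 3, 5] / [2, 7] / [6];  Q = [1, 2, 4] / [3, 6] / [5]
  Insert 4 (step 7): P = [1, 3, 4] / [2, 5] / [6, 7];  Q = [1, 2, 4] / [3, 6] / [5, 7]
Final shape: (3, 2, 2).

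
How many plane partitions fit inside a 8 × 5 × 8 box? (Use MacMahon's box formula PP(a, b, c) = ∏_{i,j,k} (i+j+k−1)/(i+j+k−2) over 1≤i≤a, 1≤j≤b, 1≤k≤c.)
PP(8, 5, 8) = 3940599631842016

Evaluate the triple product over i = 1..8, j = 1..5, k = 1..8. The factors are (2/1) · (3/2) · (4/3) · (5/4) · (6/5) · (7/6) · (8/7) · (9/8) · … (320 factors total). The numerators and denominators telescope so the product is an integer; carrying out the multiplication exactly gives PP(8, 5, 8) = 3940599631842016.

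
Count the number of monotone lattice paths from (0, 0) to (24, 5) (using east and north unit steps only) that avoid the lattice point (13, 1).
Number of paths = 99645

Total paths from (0, 0) to (24, 5): C(29, 24) = 118755. Paths through (13, 1): (paths (0, 0) → (13, 1)) × (paths (13, 1) → (24, 5)) = C(14, 13) · C(15, 11) = 14 · 1365 = 19110. Avoidance count = 118755 − 19110 = 99645.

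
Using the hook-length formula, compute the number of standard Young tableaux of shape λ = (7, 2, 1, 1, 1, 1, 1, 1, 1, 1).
# SYT of shape (7, 2, 1, 1, 1, 1, 1, 1, 1, 1) = 65637

Hook-length formula: f^λ = n! / Π hook(c), product over all cells c of the Young diagram. For λ = (7, 2, 1, 1, 1, 1, 1, 1, 1, 1), n = 17 boxes. Hook lengths by row (left-to-right, top-to-bottom): [16, 7, 5, 4, 3, 2, 1]; [10, 1]; [8]; [7]; [6]; [5]; [4]; [3]; [2]; [1]. Product of hooks = 5419008000. So f^λ = 17! / 5419008000 = 355687428096000 / 5419008000 = 65637.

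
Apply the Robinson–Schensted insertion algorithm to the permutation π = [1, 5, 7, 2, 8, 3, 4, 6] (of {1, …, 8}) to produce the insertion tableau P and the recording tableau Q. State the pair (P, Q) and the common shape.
P = [1, 2, 3, 4, 6] / [5, 7, 8];  Q = [1, 2, 3, 5, 8] / [4, 6, 7];  common shape = (5, 3)

Row-insert the values π_1, π_2, … into P one at a time, bumping the leftmost entry strictly greater than the inserted value down to the next row. The recording tableau Q records, in position (i, j), the step at which that cell was added to P.
  Insert 1 (step 1): P = [1];  Q = [1]
  Insert 5 (step 2): P = [1, 5];  Q = [1, 2]
  Insert 7 (step 3): P = [1, 5, 7];  Q = [1, 2, 3]
  Insert 2 (step 4): P = [1, 2, 7] / [5];  Q = [1, 2, 3] / [4]
  Insert 8 (step 5): P = [1, 2, 7, 8] / [5];  Q = [1, 2, 3, 5] / [4]
  Insert 3 (step 6): P = [1, 2, 3, 8] / [5, 7];  Q = [1, 2, 3, 5] / [4, 6]
  Insert 4 (step 7): P = [1, 2, 3, 4] / [5, 7, 8];  Q = [1, 2, 3, 5] / [4, 6, 7]
  Insert 6 (step 8): P = [1, 2, 3, 4, 6] / [5, 7, 8];  Q = [1, 2, 3, 5, 8] / [4, 6, 7]
Final shape: (5, 3).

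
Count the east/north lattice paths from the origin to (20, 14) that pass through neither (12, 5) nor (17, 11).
Number of paths = 869238880

Inclusion–exclusion. Total paths: C(34, 20) = 1391975640. Through P₁: C(17, 12)·C(17, 8) = 150430280. Through P₂: C(28, 17)·C(6, 3) = 429483600. Since P₁ is strictly southwest of P₂, a monotone path through both must visit P₁ then P₂; paths through both = C(17, 12)·C(11, 5)·C(6, 3) = 57177120. Avoid both = 1391975640 − 150430280 − 429483600 + 57177120 = 869238880.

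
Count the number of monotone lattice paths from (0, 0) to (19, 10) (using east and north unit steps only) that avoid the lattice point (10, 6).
Number of paths = 14304290

Total paths from (0, 0) to (19, 10): C(29, 19) = 20030010. Paths through (10, 6): (paths (0, 0) → (10, 6)) × (paths (10, 6) → (19, 10)) = C(16, 10) · C(13, 9) = 8008 · 715 = 5725720. Avoidance count = 20030010 − 5725720 = 14304290.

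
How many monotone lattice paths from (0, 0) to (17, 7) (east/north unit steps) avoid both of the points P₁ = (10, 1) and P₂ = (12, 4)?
Number of paths = 231468

Inclusion–exclusion. Total paths: C(24, 17) = 346104. Through P₁: C(11, 10)·C(13, 7) = 18876. Through P₂: C(16, 12)·C(8, 5) = 101920. Since P₁ is strictly southwest of P₂, a monotone path through both must visit P₁ then P₂; paths through both = C(11, 10)·C(5, 2)·C(8, 5) = 6160. Avoid both = 346104 − 18876 − 101920 + 6160 = 231468.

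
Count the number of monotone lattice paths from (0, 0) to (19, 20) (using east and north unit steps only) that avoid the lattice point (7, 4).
Number of paths = 58884085260

Total paths from (0, 0) to (19, 20): C(39, 19) = 68923264410. Paths through (7, 4): (paths (0, 0) → (7, 4)) × (paths (7, 4) → (19, 20)) = C(11, 7) · C(28, 12) = 330 · 30421755 = 10039179150. Avoidance count = 68923264410 − 10039179150 = 58884085260.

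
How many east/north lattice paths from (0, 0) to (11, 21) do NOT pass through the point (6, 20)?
Number of paths = 127643100

Total paths from (0, 0) to (11, 21): C(32, 11) = 129024480. Paths through (6, 20): (paths (0, 0) → (6, 20)) × (paths (6, 20) → (11, 21)) = C(26, 6) · C(6, 5) = 230230 · 6 = 1381380. Avoidance count = 129024480 − 1381380 = 127643100.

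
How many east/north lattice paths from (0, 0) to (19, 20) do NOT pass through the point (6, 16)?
Number of paths = 68745685470

Total paths from (0, 0) to (19, 20): C(39, 19) = 68923264410. Paths through (6, 16): (paths (0, 0) → (6, 16)) × (paths (6, 16) → (19, 20)) = C(22, 6) · C(17, 13) = 74613 · 2380 = 177578940. Avoidance count = 68923264410 − 177578940 = 68745685470.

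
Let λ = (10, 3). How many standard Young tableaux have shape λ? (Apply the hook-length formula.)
# SYT of shape (10, 3) = 208

Hook-length formula: f^λ = n! / Π hook(c), product over all cells c of the Young diagram. For λ = (10, 3), n = 13 boxes. Hook lengths by row (left-to-right, top-to-bottom): [11, 10, 9, 7, 6, 5, 4, 3, 2, 1]; [3, 2, 1]. Product of hooks = 29937600. So f^λ = 13! / 29937600 = 6227020800 / 29937600 = 208.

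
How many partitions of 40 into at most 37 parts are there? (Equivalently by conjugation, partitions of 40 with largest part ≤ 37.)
p(40, parts ≤ 37) = 37334

Use the recurrence p(n, m) = p(n, m−1) + p(n−m, m): either the largest part is < m (count p(n, m−1)) or the largest part is exactly m (remove one copy of m, count p(n−m, m)). With p(0, ·) = 1 this gives p(40, parts ≤ 37) = 37334. (By conjugating Young diagrams, this also counts partitions of 40 into at most 37 parts.)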